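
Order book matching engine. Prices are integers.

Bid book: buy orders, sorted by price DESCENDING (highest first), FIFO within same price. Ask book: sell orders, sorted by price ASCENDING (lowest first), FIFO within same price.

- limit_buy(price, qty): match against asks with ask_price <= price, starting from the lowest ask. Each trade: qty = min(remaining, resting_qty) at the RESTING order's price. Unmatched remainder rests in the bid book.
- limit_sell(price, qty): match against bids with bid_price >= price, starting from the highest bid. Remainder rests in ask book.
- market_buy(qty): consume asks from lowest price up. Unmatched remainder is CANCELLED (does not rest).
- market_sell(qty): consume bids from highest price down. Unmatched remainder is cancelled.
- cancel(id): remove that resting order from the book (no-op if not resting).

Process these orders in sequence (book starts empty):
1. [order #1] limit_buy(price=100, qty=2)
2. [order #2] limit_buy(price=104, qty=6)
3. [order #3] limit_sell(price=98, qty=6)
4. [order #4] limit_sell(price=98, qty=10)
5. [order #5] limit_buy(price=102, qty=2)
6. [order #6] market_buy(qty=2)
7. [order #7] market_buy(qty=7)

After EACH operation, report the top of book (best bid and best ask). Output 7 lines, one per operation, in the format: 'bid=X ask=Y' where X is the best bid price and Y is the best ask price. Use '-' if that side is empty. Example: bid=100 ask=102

After op 1 [order #1] limit_buy(price=100, qty=2): fills=none; bids=[#1:2@100] asks=[-]
After op 2 [order #2] limit_buy(price=104, qty=6): fills=none; bids=[#2:6@104 #1:2@100] asks=[-]
After op 3 [order #3] limit_sell(price=98, qty=6): fills=#2x#3:6@104; bids=[#1:2@100] asks=[-]
After op 4 [order #4] limit_sell(price=98, qty=10): fills=#1x#4:2@100; bids=[-] asks=[#4:8@98]
After op 5 [order #5] limit_buy(price=102, qty=2): fills=#5x#4:2@98; bids=[-] asks=[#4:6@98]
After op 6 [order #6] market_buy(qty=2): fills=#6x#4:2@98; bids=[-] asks=[#4:4@98]
After op 7 [order #7] market_buy(qty=7): fills=#7x#4:4@98; bids=[-] asks=[-]

Answer: bid=100 ask=-
bid=104 ask=-
bid=100 ask=-
bid=- ask=98
bid=- ask=98
bid=- ask=98
bid=- ask=-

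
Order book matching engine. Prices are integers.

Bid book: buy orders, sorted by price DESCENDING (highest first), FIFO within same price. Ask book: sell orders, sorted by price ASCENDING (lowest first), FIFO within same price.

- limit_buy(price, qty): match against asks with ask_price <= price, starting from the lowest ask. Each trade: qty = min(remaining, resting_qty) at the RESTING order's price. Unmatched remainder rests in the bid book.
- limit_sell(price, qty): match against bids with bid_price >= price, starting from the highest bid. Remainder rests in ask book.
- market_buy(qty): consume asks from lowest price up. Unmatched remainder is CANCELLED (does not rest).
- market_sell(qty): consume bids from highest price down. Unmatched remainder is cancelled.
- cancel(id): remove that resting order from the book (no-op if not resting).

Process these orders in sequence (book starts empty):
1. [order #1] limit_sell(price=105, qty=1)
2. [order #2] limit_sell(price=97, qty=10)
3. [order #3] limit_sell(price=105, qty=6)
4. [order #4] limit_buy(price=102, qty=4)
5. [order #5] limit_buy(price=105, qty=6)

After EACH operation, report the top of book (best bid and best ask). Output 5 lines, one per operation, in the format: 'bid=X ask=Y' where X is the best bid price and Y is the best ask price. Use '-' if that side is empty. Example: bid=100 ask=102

After op 1 [order #1] limit_sell(price=105, qty=1): fills=none; bids=[-] asks=[#1:1@105]
After op 2 [order #2] limit_sell(price=97, qty=10): fills=none; bids=[-] asks=[#2:10@97 #1:1@105]
After op 3 [order #3] limit_sell(price=105, qty=6): fills=none; bids=[-] asks=[#2:10@97 #1:1@105 #3:6@105]
After op 4 [order #4] limit_buy(price=102, qty=4): fills=#4x#2:4@97; bids=[-] asks=[#2:6@97 #1:1@105 #3:6@105]
After op 5 [order #5] limit_buy(price=105, qty=6): fills=#5x#2:6@97; bids=[-] asks=[#1:1@105 #3:6@105]

Answer: bid=- ask=105
bid=- ask=97
bid=- ask=97
bid=- ask=97
bid=- ask=105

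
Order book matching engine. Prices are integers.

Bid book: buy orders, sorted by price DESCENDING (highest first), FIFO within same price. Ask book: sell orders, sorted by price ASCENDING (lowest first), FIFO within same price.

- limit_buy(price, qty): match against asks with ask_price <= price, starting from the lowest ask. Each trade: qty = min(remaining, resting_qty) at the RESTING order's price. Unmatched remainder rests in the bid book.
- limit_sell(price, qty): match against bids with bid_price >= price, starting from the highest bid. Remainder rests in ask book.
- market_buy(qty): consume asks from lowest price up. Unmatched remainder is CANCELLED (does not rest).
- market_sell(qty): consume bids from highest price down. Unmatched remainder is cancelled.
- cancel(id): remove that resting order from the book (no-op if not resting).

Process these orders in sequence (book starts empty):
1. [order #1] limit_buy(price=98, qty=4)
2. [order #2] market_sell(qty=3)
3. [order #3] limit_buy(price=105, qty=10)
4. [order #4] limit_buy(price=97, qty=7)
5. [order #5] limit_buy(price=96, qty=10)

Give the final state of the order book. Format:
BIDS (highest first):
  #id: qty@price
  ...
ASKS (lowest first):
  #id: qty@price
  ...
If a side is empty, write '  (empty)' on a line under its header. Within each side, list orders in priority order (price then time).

Answer: BIDS (highest first):
  #3: 10@105
  #1: 1@98
  #4: 7@97
  #5: 10@96
ASKS (lowest first):
  (empty)

Derivation:
After op 1 [order #1] limit_buy(price=98, qty=4): fills=none; bids=[#1:4@98] asks=[-]
After op 2 [order #2] market_sell(qty=3): fills=#1x#2:3@98; bids=[#1:1@98] asks=[-]
After op 3 [order #3] limit_buy(price=105, qty=10): fills=none; bids=[#3:10@105 #1:1@98] asks=[-]
After op 4 [order #4] limit_buy(price=97, qty=7): fills=none; bids=[#3:10@105 #1:1@98 #4:7@97] asks=[-]
After op 5 [order #5] limit_buy(price=96, qty=10): fills=none; bids=[#3:10@105 #1:1@98 #4:7@97 #5:10@96] asks=[-]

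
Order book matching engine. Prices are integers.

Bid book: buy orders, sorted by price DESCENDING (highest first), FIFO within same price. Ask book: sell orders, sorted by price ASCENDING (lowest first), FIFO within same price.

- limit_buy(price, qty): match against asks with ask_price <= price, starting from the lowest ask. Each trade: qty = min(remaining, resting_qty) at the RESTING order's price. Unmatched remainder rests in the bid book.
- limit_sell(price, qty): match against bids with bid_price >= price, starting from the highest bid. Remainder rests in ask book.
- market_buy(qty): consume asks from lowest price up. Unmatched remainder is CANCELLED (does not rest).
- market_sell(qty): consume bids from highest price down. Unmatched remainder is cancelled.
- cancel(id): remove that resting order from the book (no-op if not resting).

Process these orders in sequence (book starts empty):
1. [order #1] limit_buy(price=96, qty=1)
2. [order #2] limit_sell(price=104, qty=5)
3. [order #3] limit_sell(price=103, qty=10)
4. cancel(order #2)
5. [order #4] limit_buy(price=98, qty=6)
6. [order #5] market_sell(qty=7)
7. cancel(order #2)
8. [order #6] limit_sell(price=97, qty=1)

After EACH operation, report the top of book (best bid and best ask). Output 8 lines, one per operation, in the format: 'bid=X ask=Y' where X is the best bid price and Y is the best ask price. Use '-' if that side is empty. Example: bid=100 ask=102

After op 1 [order #1] limit_buy(price=96, qty=1): fills=none; bids=[#1:1@96] asks=[-]
After op 2 [order #2] limit_sell(price=104, qty=5): fills=none; bids=[#1:1@96] asks=[#2:5@104]
After op 3 [order #3] limit_sell(price=103, qty=10): fills=none; bids=[#1:1@96] asks=[#3:10@103 #2:5@104]
After op 4 cancel(order #2): fills=none; bids=[#1:1@96] asks=[#3:10@103]
After op 5 [order #4] limit_buy(price=98, qty=6): fills=none; bids=[#4:6@98 #1:1@96] asks=[#3:10@103]
After op 6 [order #5] market_sell(qty=7): fills=#4x#5:6@98 #1x#5:1@96; bids=[-] asks=[#3:10@103]
After op 7 cancel(order #2): fills=none; bids=[-] asks=[#3:10@103]
After op 8 [order #6] limit_sell(price=97, qty=1): fills=none; bids=[-] asks=[#6:1@97 #3:10@103]

Answer: bid=96 ask=-
bid=96 ask=104
bid=96 ask=103
bid=96 ask=103
bid=98 ask=103
bid=- ask=103
bid=- ask=103
bid=- ask=97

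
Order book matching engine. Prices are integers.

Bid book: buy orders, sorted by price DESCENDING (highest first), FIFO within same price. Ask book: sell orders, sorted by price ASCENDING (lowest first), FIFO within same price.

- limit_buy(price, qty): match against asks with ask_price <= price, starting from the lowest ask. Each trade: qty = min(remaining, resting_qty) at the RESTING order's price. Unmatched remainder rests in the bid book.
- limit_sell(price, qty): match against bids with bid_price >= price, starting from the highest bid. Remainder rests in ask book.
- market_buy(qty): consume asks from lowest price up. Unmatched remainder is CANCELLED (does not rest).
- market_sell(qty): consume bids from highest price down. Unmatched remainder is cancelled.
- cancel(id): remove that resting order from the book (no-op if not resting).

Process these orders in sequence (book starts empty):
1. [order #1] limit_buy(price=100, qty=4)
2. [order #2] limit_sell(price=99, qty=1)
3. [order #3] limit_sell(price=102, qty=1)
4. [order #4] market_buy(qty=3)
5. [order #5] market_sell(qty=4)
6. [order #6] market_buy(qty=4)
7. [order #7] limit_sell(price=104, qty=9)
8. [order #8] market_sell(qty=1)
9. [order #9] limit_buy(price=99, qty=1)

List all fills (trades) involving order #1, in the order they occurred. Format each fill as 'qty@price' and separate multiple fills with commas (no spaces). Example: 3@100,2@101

After op 1 [order #1] limit_buy(price=100, qty=4): fills=none; bids=[#1:4@100] asks=[-]
After op 2 [order #2] limit_sell(price=99, qty=1): fills=#1x#2:1@100; bids=[#1:3@100] asks=[-]
After op 3 [order #3] limit_sell(price=102, qty=1): fills=none; bids=[#1:3@100] asks=[#3:1@102]
After op 4 [order #4] market_buy(qty=3): fills=#4x#3:1@102; bids=[#1:3@100] asks=[-]
After op 5 [order #5] market_sell(qty=4): fills=#1x#5:3@100; bids=[-] asks=[-]
After op 6 [order #6] market_buy(qty=4): fills=none; bids=[-] asks=[-]
After op 7 [order #7] limit_sell(price=104, qty=9): fills=none; bids=[-] asks=[#7:9@104]
After op 8 [order #8] market_sell(qty=1): fills=none; bids=[-] asks=[#7:9@104]
After op 9 [order #9] limit_buy(price=99, qty=1): fills=none; bids=[#9:1@99] asks=[#7:9@104]

Answer: 1@100,3@100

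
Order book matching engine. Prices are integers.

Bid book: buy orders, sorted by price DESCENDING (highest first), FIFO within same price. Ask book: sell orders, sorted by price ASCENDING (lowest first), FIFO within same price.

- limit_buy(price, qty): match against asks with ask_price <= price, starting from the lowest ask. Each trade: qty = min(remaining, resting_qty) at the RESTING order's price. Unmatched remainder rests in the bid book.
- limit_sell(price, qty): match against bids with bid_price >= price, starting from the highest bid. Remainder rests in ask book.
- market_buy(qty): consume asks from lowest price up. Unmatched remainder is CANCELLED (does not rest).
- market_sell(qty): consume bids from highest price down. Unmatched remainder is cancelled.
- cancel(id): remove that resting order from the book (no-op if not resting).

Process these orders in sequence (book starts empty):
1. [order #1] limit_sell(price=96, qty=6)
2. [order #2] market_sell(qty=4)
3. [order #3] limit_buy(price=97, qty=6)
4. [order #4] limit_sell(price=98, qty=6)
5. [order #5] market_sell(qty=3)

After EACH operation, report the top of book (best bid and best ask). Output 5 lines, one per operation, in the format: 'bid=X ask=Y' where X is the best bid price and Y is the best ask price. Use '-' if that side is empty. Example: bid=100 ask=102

After op 1 [order #1] limit_sell(price=96, qty=6): fills=none; bids=[-] asks=[#1:6@96]
After op 2 [order #2] market_sell(qty=4): fills=none; bids=[-] asks=[#1:6@96]
After op 3 [order #3] limit_buy(price=97, qty=6): fills=#3x#1:6@96; bids=[-] asks=[-]
After op 4 [order #4] limit_sell(price=98, qty=6): fills=none; bids=[-] asks=[#4:6@98]
After op 5 [order #5] market_sell(qty=3): fills=none; bids=[-] asks=[#4:6@98]

Answer: bid=- ask=96
bid=- ask=96
bid=- ask=-
bid=- ask=98
bid=- ask=98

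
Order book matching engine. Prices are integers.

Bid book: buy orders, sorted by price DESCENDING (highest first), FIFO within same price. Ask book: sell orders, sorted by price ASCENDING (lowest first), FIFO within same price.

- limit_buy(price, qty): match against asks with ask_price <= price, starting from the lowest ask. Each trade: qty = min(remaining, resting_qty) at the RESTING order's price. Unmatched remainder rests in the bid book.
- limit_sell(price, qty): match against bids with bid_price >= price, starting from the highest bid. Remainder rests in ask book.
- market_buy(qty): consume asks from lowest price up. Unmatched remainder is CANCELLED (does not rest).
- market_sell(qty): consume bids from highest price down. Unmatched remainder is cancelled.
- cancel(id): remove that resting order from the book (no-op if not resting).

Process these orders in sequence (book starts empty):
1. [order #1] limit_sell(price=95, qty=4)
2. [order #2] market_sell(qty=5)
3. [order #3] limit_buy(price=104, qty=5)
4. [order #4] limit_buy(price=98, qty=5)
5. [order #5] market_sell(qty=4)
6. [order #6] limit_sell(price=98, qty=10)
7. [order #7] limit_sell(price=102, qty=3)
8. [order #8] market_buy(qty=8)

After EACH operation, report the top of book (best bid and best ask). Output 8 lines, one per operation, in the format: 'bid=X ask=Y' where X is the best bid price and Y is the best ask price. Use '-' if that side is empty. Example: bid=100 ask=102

After op 1 [order #1] limit_sell(price=95, qty=4): fills=none; bids=[-] asks=[#1:4@95]
After op 2 [order #2] market_sell(qty=5): fills=none; bids=[-] asks=[#1:4@95]
After op 3 [order #3] limit_buy(price=104, qty=5): fills=#3x#1:4@95; bids=[#3:1@104] asks=[-]
After op 4 [order #4] limit_buy(price=98, qty=5): fills=none; bids=[#3:1@104 #4:5@98] asks=[-]
After op 5 [order #5] market_sell(qty=4): fills=#3x#5:1@104 #4x#5:3@98; bids=[#4:2@98] asks=[-]
After op 6 [order #6] limit_sell(price=98, qty=10): fills=#4x#6:2@98; bids=[-] asks=[#6:8@98]
After op 7 [order #7] limit_sell(price=102, qty=3): fills=none; bids=[-] asks=[#6:8@98 #7:3@102]
After op 8 [order #8] market_buy(qty=8): fills=#8x#6:8@98; bids=[-] asks=[#7:3@102]

Answer: bid=- ask=95
bid=- ask=95
bid=104 ask=-
bid=104 ask=-
bid=98 ask=-
bid=- ask=98
bid=- ask=98
bid=- ask=102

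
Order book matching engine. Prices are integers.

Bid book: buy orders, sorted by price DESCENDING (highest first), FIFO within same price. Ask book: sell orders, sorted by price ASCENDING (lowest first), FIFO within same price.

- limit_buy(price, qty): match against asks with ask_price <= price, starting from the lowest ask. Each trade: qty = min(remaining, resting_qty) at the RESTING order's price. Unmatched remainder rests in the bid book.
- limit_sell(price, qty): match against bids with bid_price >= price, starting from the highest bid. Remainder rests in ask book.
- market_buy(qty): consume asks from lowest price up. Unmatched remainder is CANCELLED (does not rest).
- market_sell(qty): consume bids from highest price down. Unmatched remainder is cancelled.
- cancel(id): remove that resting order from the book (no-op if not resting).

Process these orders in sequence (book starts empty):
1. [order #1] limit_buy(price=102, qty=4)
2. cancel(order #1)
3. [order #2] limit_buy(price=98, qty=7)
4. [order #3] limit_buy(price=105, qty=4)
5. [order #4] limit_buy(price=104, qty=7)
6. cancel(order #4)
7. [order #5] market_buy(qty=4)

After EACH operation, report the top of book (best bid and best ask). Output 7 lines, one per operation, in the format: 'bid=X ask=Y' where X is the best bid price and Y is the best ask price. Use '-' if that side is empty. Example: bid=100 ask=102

Answer: bid=102 ask=-
bid=- ask=-
bid=98 ask=-
bid=105 ask=-
bid=105 ask=-
bid=105 ask=-
bid=105 ask=-

Derivation:
After op 1 [order #1] limit_buy(price=102, qty=4): fills=none; bids=[#1:4@102] asks=[-]
After op 2 cancel(order #1): fills=none; bids=[-] asks=[-]
After op 3 [order #2] limit_buy(price=98, qty=7): fills=none; bids=[#2:7@98] asks=[-]
After op 4 [order #3] limit_buy(price=105, qty=4): fills=none; bids=[#3:4@105 #2:7@98] asks=[-]
After op 5 [order #4] limit_buy(price=104, qty=7): fills=none; bids=[#3:4@105 #4:7@104 #2:7@98] asks=[-]
After op 6 cancel(order #4): fills=none; bids=[#3:4@105 #2:7@98] asks=[-]
After op 7 [order #5] market_buy(qty=4): fills=none; bids=[#3:4@105 #2:7@98] asks=[-]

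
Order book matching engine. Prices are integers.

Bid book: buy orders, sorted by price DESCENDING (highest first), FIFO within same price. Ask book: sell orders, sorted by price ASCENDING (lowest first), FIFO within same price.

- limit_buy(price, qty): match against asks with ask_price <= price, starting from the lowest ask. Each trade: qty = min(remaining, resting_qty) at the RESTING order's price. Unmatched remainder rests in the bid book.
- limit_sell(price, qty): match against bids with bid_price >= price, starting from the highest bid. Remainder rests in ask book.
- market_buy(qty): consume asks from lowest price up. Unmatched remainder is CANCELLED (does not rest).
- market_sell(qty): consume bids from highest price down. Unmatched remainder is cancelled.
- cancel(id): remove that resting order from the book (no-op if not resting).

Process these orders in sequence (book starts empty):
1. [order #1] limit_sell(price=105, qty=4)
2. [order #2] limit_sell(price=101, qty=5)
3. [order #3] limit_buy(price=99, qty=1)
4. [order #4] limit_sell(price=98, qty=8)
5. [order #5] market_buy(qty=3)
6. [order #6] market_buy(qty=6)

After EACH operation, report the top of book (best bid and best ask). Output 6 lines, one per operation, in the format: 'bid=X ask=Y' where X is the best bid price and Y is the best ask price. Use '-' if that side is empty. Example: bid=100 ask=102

After op 1 [order #1] limit_sell(price=105, qty=4): fills=none; bids=[-] asks=[#1:4@105]
After op 2 [order #2] limit_sell(price=101, qty=5): fills=none; bids=[-] asks=[#2:5@101 #1:4@105]
After op 3 [order #3] limit_buy(price=99, qty=1): fills=none; bids=[#3:1@99] asks=[#2:5@101 #1:4@105]
After op 4 [order #4] limit_sell(price=98, qty=8): fills=#3x#4:1@99; bids=[-] asks=[#4:7@98 #2:5@101 #1:4@105]
After op 5 [order #5] market_buy(qty=3): fills=#5x#4:3@98; bids=[-] asks=[#4:4@98 #2:5@101 #1:4@105]
After op 6 [order #6] market_buy(qty=6): fills=#6x#4:4@98 #6x#2:2@101; bids=[-] asks=[#2:3@101 #1:4@105]

Answer: bid=- ask=105
bid=- ask=101
bid=99 ask=101
bid=- ask=98
bid=- ask=98
bid=- ask=101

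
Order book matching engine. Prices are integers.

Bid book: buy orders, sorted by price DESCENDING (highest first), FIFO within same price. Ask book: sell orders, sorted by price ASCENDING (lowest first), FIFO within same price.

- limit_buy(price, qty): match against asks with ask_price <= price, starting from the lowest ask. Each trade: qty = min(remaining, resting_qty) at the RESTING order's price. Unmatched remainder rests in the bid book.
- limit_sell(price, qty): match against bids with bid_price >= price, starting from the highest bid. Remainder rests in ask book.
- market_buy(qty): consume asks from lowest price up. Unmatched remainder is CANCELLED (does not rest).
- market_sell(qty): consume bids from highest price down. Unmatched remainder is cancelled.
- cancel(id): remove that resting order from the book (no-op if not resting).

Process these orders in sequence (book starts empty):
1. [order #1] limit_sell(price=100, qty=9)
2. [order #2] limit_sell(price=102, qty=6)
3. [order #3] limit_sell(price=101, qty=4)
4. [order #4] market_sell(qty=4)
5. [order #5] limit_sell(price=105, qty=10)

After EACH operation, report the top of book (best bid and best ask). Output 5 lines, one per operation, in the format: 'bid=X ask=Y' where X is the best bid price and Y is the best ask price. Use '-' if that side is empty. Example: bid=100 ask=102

After op 1 [order #1] limit_sell(price=100, qty=9): fills=none; bids=[-] asks=[#1:9@100]
After op 2 [order #2] limit_sell(price=102, qty=6): fills=none; bids=[-] asks=[#1:9@100 #2:6@102]
After op 3 [order #3] limit_sell(price=101, qty=4): fills=none; bids=[-] asks=[#1:9@100 #3:4@101 #2:6@102]
After op 4 [order #4] market_sell(qty=4): fills=none; bids=[-] asks=[#1:9@100 #3:4@101 #2:6@102]
After op 5 [order #5] limit_sell(price=105, qty=10): fills=none; bids=[-] asks=[#1:9@100 #3:4@101 #2:6@102 #5:10@105]

Answer: bid=- ask=100
bid=- ask=100
bid=- ask=100
bid=- ask=100
bid=- ask=100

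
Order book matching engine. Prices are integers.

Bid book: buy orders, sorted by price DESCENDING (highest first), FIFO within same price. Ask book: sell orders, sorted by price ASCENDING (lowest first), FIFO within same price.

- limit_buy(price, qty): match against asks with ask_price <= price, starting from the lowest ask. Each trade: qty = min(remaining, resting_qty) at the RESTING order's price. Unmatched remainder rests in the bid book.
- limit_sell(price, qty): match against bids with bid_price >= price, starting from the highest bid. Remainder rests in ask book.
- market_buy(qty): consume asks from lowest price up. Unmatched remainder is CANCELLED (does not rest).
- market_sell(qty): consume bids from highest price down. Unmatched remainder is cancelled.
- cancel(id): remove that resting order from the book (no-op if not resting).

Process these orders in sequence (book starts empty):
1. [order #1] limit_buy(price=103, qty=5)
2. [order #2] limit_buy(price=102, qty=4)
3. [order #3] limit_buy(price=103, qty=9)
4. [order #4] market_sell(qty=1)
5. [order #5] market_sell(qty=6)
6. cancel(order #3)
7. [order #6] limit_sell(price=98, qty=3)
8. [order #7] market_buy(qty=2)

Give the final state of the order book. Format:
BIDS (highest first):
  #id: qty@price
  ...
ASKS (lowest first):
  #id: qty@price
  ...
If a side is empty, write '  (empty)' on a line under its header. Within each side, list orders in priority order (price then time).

Answer: BIDS (highest first):
  #2: 1@102
ASKS (lowest first):
  (empty)

Derivation:
After op 1 [order #1] limit_buy(price=103, qty=5): fills=none; bids=[#1:5@103] asks=[-]
After op 2 [order #2] limit_buy(price=102, qty=4): fills=none; bids=[#1:5@103 #2:4@102] asks=[-]
After op 3 [order #3] limit_buy(price=103, qty=9): fills=none; bids=[#1:5@103 #3:9@103 #2:4@102] asks=[-]
After op 4 [order #4] market_sell(qty=1): fills=#1x#4:1@103; bids=[#1:4@103 #3:9@103 #2:4@102] asks=[-]
After op 5 [order #5] market_sell(qty=6): fills=#1x#5:4@103 #3x#5:2@103; bids=[#3:7@103 #2:4@102] asks=[-]
After op 6 cancel(order #3): fills=none; bids=[#2:4@102] asks=[-]
After op 7 [order #6] limit_sell(price=98, qty=3): fills=#2x#6:3@102; bids=[#2:1@102] asks=[-]
After op 8 [order #7] market_buy(qty=2): fills=none; bids=[#2:1@102] asks=[-]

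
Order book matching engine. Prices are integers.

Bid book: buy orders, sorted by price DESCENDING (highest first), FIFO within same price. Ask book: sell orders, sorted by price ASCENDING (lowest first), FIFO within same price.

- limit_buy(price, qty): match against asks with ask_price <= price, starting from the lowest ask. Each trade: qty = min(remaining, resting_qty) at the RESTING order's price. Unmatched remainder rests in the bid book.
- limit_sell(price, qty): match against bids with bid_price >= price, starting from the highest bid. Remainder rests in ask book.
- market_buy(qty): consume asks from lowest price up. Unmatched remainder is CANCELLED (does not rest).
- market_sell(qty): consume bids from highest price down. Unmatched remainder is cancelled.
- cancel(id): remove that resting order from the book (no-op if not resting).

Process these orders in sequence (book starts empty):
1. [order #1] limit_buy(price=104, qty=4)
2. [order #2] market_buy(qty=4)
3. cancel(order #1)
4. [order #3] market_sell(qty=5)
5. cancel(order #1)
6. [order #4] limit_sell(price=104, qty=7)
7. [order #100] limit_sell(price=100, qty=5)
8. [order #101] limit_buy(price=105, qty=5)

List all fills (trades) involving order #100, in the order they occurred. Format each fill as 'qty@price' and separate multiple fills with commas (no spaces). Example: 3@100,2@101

After op 1 [order #1] limit_buy(price=104, qty=4): fills=none; bids=[#1:4@104] asks=[-]
After op 2 [order #2] market_buy(qty=4): fills=none; bids=[#1:4@104] asks=[-]
After op 3 cancel(order #1): fills=none; bids=[-] asks=[-]
After op 4 [order #3] market_sell(qty=5): fills=none; bids=[-] asks=[-]
After op 5 cancel(order #1): fills=none; bids=[-] asks=[-]
After op 6 [order #4] limit_sell(price=104, qty=7): fills=none; bids=[-] asks=[#4:7@104]
After op 7 [order #100] limit_sell(price=100, qty=5): fills=none; bids=[-] asks=[#100:5@100 #4:7@104]
After op 8 [order #101] limit_buy(price=105, qty=5): fills=#101x#100:5@100; bids=[-] asks=[#4:7@104]

Answer: 5@100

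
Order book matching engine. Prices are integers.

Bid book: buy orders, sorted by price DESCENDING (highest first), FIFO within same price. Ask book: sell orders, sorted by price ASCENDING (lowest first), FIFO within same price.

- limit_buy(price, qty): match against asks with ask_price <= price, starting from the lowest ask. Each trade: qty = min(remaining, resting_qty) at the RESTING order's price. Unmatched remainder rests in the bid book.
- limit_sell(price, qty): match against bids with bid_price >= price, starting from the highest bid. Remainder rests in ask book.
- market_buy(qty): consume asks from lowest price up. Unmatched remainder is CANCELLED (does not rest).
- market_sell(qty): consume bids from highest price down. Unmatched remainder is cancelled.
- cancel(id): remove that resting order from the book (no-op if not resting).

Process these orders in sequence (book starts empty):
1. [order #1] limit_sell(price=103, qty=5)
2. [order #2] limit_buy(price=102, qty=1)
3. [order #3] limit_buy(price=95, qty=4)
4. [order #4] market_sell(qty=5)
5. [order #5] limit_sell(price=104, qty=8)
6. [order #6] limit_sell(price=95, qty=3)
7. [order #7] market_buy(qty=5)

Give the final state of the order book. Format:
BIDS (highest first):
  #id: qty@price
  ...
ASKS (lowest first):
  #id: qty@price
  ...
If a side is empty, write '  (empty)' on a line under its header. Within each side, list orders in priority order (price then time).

After op 1 [order #1] limit_sell(price=103, qty=5): fills=none; bids=[-] asks=[#1:5@103]
After op 2 [order #2] limit_buy(price=102, qty=1): fills=none; bids=[#2:1@102] asks=[#1:5@103]
After op 3 [order #3] limit_buy(price=95, qty=4): fills=none; bids=[#2:1@102 #3:4@95] asks=[#1:5@103]
After op 4 [order #4] market_sell(qty=5): fills=#2x#4:1@102 #3x#4:4@95; bids=[-] asks=[#1:5@103]
After op 5 [order #5] limit_sell(price=104, qty=8): fills=none; bids=[-] asks=[#1:5@103 #5:8@104]
After op 6 [order #6] limit_sell(price=95, qty=3): fills=none; bids=[-] asks=[#6:3@95 #1:5@103 #5:8@104]
After op 7 [order #7] market_buy(qty=5): fills=#7x#6:3@95 #7x#1:2@103; bids=[-] asks=[#1:3@103 #5:8@104]

Answer: BIDS (highest first):
  (empty)
ASKS (lowest first):
  #1: 3@103
  #5: 8@104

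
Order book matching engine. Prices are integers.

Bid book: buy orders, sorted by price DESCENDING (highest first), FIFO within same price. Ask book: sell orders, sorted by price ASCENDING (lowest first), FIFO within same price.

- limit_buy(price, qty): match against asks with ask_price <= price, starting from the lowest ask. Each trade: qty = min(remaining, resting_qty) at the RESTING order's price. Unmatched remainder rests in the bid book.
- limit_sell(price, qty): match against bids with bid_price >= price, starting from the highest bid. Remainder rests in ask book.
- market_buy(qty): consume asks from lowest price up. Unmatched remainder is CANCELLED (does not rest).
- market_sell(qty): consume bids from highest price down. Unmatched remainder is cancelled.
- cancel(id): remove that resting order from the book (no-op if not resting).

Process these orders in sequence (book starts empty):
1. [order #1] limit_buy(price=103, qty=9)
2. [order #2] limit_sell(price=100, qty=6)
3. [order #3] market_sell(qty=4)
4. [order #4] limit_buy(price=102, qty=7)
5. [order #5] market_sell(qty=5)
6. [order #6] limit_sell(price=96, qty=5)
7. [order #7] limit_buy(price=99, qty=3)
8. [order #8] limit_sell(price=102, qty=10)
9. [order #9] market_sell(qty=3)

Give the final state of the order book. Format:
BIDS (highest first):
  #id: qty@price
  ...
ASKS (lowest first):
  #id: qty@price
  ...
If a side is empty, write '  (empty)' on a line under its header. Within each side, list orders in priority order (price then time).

Answer: BIDS (highest first):
  (empty)
ASKS (lowest first):
  #8: 10@102

Derivation:
After op 1 [order #1] limit_buy(price=103, qty=9): fills=none; bids=[#1:9@103] asks=[-]
After op 2 [order #2] limit_sell(price=100, qty=6): fills=#1x#2:6@103; bids=[#1:3@103] asks=[-]
After op 3 [order #3] market_sell(qty=4): fills=#1x#3:3@103; bids=[-] asks=[-]
After op 4 [order #4] limit_buy(price=102, qty=7): fills=none; bids=[#4:7@102] asks=[-]
After op 5 [order #5] market_sell(qty=5): fills=#4x#5:5@102; bids=[#4:2@102] asks=[-]
After op 6 [order #6] limit_sell(price=96, qty=5): fills=#4x#6:2@102; bids=[-] asks=[#6:3@96]
After op 7 [order #7] limit_buy(price=99, qty=3): fills=#7x#6:3@96; bids=[-] asks=[-]
After op 8 [order #8] limit_sell(price=102, qty=10): fills=none; bids=[-] asks=[#8:10@102]
After op 9 [order #9] market_sell(qty=3): fills=none; bids=[-] asks=[#8:10@102]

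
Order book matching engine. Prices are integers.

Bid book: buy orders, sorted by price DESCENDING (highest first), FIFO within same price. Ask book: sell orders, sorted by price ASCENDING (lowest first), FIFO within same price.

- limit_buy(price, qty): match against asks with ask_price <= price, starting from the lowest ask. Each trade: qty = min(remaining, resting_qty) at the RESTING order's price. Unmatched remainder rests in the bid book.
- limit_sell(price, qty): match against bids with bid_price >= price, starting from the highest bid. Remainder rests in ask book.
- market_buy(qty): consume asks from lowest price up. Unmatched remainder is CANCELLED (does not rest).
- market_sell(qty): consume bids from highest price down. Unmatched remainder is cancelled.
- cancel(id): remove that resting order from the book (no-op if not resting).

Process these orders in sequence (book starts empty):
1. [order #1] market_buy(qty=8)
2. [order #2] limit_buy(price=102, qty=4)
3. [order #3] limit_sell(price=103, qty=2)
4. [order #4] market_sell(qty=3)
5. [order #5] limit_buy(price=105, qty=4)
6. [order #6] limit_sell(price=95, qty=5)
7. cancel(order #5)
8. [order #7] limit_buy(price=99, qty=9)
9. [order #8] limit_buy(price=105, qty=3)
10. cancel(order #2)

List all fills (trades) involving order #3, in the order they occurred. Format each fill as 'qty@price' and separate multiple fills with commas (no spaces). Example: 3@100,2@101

After op 1 [order #1] market_buy(qty=8): fills=none; bids=[-] asks=[-]
After op 2 [order #2] limit_buy(price=102, qty=4): fills=none; bids=[#2:4@102] asks=[-]
After op 3 [order #3] limit_sell(price=103, qty=2): fills=none; bids=[#2:4@102] asks=[#3:2@103]
After op 4 [order #4] market_sell(qty=3): fills=#2x#4:3@102; bids=[#2:1@102] asks=[#3:2@103]
After op 5 [order #5] limit_buy(price=105, qty=4): fills=#5x#3:2@103; bids=[#5:2@105 #2:1@102] asks=[-]
After op 6 [order #6] limit_sell(price=95, qty=5): fills=#5x#6:2@105 #2x#6:1@102; bids=[-] asks=[#6:2@95]
After op 7 cancel(order #5): fills=none; bids=[-] asks=[#6:2@95]
After op 8 [order #7] limit_buy(price=99, qty=9): fills=#7x#6:2@95; bids=[#7:7@99] asks=[-]
After op 9 [order #8] limit_buy(price=105, qty=3): fills=none; bids=[#8:3@105 #7:7@99] asks=[-]
After op 10 cancel(order #2): fills=none; bids=[#8:3@105 #7:7@99] asks=[-]

Answer: 2@103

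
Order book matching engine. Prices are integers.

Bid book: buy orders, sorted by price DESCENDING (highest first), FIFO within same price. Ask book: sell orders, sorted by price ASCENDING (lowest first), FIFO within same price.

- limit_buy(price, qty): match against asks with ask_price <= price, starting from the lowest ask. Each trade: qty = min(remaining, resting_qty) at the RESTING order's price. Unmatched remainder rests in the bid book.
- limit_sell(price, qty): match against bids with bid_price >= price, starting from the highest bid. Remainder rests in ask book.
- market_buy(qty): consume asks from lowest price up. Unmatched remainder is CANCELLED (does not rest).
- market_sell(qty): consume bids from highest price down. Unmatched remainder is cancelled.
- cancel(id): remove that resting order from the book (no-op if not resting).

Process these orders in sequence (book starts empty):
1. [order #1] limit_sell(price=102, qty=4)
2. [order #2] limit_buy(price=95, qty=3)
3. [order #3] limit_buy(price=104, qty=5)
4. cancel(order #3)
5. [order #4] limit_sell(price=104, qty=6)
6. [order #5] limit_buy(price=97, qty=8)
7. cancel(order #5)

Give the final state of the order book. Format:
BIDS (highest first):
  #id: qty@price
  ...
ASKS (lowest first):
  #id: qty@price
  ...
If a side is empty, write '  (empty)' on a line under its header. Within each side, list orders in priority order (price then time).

Answer: BIDS (highest first):
  #2: 3@95
ASKS (lowest first):
  #4: 6@104

Derivation:
After op 1 [order #1] limit_sell(price=102, qty=4): fills=none; bids=[-] asks=[#1:4@102]
After op 2 [order #2] limit_buy(price=95, qty=3): fills=none; bids=[#2:3@95] asks=[#1:4@102]
After op 3 [order #3] limit_buy(price=104, qty=5): fills=#3x#1:4@102; bids=[#3:1@104 #2:3@95] asks=[-]
After op 4 cancel(order #3): fills=none; bids=[#2:3@95] asks=[-]
After op 5 [order #4] limit_sell(price=104, qty=6): fills=none; bids=[#2:3@95] asks=[#4:6@104]
After op 6 [order #5] limit_buy(price=97, qty=8): fills=none; bids=[#5:8@97 #2:3@95] asks=[#4:6@104]
After op 7 cancel(order #5): fills=none; bids=[#2:3@95] asks=[#4:6@104]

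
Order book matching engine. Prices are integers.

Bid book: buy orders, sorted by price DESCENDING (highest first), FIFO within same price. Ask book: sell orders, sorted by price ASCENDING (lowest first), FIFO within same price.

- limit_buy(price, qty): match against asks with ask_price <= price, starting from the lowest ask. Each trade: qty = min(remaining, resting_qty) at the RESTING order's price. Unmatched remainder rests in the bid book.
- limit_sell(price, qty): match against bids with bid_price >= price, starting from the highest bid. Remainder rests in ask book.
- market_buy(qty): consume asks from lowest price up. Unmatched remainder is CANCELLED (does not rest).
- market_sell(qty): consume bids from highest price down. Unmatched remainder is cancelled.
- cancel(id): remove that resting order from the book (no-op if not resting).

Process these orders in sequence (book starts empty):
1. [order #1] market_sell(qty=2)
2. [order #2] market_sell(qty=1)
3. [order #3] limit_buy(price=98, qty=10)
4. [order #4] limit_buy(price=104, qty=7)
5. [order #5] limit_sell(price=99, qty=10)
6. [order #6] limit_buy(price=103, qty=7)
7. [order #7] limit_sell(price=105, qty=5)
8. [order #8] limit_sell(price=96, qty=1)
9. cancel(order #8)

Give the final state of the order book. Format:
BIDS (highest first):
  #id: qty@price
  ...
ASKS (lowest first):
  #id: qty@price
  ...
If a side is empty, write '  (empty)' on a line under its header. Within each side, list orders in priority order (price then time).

After op 1 [order #1] market_sell(qty=2): fills=none; bids=[-] asks=[-]
After op 2 [order #2] market_sell(qty=1): fills=none; bids=[-] asks=[-]
After op 3 [order #3] limit_buy(price=98, qty=10): fills=none; bids=[#3:10@98] asks=[-]
After op 4 [order #4] limit_buy(price=104, qty=7): fills=none; bids=[#4:7@104 #3:10@98] asks=[-]
After op 5 [order #5] limit_sell(price=99, qty=10): fills=#4x#5:7@104; bids=[#3:10@98] asks=[#5:3@99]
After op 6 [order #6] limit_buy(price=103, qty=7): fills=#6x#5:3@99; bids=[#6:4@103 #3:10@98] asks=[-]
After op 7 [order #7] limit_sell(price=105, qty=5): fills=none; bids=[#6:4@103 #3:10@98] asks=[#7:5@105]
After op 8 [order #8] limit_sell(price=96, qty=1): fills=#6x#8:1@103; bids=[#6:3@103 #3:10@98] asks=[#7:5@105]
After op 9 cancel(order #8): fills=none; bids=[#6:3@103 #3:10@98] asks=[#7:5@105]

Answer: BIDS (highest first):
  #6: 3@103
  #3: 10@98
ASKS (lowest first):
  #7: 5@105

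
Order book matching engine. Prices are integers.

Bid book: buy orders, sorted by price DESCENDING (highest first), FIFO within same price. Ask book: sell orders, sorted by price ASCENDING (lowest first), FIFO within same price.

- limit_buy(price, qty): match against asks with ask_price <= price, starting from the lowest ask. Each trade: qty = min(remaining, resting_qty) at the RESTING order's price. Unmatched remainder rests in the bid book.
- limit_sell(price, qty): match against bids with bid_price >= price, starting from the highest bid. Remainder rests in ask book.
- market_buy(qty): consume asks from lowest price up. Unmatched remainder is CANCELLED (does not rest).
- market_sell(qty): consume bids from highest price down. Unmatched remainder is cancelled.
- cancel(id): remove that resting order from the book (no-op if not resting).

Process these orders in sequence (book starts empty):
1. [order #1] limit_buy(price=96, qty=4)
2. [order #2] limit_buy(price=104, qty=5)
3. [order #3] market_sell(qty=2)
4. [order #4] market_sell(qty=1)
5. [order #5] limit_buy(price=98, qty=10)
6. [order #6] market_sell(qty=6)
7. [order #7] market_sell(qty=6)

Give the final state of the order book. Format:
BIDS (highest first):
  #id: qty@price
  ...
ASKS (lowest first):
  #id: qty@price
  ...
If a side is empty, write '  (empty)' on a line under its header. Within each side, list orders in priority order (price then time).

After op 1 [order #1] limit_buy(price=96, qty=4): fills=none; bids=[#1:4@96] asks=[-]
After op 2 [order #2] limit_buy(price=104, qty=5): fills=none; bids=[#2:5@104 #1:4@96] asks=[-]
After op 3 [order #3] market_sell(qty=2): fills=#2x#3:2@104; bids=[#2:3@104 #1:4@96] asks=[-]
After op 4 [order #4] market_sell(qty=1): fills=#2x#4:1@104; bids=[#2:2@104 #1:4@96] asks=[-]
After op 5 [order #5] limit_buy(price=98, qty=10): fills=none; bids=[#2:2@104 #5:10@98 #1:4@96] asks=[-]
After op 6 [order #6] market_sell(qty=6): fills=#2x#6:2@104 #5x#6:4@98; bids=[#5:6@98 #1:4@96] asks=[-]
After op 7 [order #7] market_sell(qty=6): fills=#5x#7:6@98; bids=[#1:4@96] asks=[-]

Answer: BIDS (highest first):
  #1: 4@96
ASKS (lowest first):
  (empty)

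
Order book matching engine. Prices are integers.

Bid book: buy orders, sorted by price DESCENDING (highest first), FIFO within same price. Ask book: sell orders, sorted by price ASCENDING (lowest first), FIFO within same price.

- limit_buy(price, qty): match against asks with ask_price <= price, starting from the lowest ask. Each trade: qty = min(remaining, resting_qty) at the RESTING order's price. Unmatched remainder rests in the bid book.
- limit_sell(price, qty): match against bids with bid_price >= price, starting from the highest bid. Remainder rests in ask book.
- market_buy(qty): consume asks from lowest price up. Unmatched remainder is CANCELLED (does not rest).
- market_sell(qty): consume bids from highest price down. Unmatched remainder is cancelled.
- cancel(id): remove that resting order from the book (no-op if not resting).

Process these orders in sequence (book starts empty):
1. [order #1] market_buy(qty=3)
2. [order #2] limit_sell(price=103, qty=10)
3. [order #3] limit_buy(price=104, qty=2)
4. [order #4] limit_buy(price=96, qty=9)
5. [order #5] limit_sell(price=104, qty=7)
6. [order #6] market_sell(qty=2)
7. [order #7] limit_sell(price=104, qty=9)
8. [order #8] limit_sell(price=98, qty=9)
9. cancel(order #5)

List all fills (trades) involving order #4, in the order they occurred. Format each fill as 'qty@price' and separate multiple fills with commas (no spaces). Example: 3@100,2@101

Answer: 2@96

Derivation:
After op 1 [order #1] market_buy(qty=3): fills=none; bids=[-] asks=[-]
After op 2 [order #2] limit_sell(price=103, qty=10): fills=none; bids=[-] asks=[#2:10@103]
After op 3 [order #3] limit_buy(price=104, qty=2): fills=#3x#2:2@103; bids=[-] asks=[#2:8@103]
After op 4 [order #4] limit_buy(price=96, qty=9): fills=none; bids=[#4:9@96] asks=[#2:8@103]
After op 5 [order #5] limit_sell(price=104, qty=7): fills=none; bids=[#4:9@96] asks=[#2:8@103 #5:7@104]
After op 6 [order #6] market_sell(qty=2): fills=#4x#6:2@96; bids=[#4:7@96] asks=[#2:8@103 #5:7@104]
After op 7 [order #7] limit_sell(price=104, qty=9): fills=none; bids=[#4:7@96] asks=[#2:8@103 #5:7@104 #7:9@104]
After op 8 [order #8] limit_sell(price=98, qty=9): fills=none; bids=[#4:7@96] asks=[#8:9@98 #2:8@103 #5:7@104 #7:9@104]
After op 9 cancel(order #5): fills=none; bids=[#4:7@96] asks=[#8:9@98 #2:8@103 #7:9@104]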